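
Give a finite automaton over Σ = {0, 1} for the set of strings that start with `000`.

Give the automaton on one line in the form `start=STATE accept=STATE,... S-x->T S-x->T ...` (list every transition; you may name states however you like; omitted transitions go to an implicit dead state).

Walk along `000` while the input agrees: from q0 take `0` to q1, and so on. Any deviation drops to the rejecting sink q4. Once q3 is reached the prefix is confirmed and every continuation is accepted.
With 5 states:
        0   1  
>  q0   q1  q4 
   q1   q2  q4 
   q2   q3  q4 
 * q3   q3  q3 
   q4   q4  q4 
(> = start, * = accepting)

start=q0 accept=q3 q0-0->q1 q0-1->q4 q1-0->q2 q1-1->q4 q2-0->q3 q2-1->q4 q3-0->q3 q3-1->q3 q4-0->q4 q4-1->q4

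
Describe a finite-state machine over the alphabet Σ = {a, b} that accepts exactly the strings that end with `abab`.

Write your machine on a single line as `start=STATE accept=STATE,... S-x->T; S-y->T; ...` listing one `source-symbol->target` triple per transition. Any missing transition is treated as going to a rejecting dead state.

Remember how much of `abab` the current input suffix matches. State q0 means no match yet; q1 means the last symbol is `a`; q2 means the last 2 symbols are `ab`; q3 means the last 3 symbols are `aba`; q4 means the last 4 symbols are `abab`. Only q4 accepts. On a mismatch, fall back to the longest proper suffix that is still a prefix of `abab`.
        a   b  
>  q0   q1  q0 
   q1   q1  q2 
   q2   q3  q0 
   q3   q1  q4 
 * q4   q3  q0 
(> = start, * = accepting)

start=q0; accept=q4; q0-a->q1; q0-b->q0; q1-a->q1; q1-b->q2; q2-a->q3; q2-b->q0; q3-a->q1; q3-b->q4; q4-a->q3; q4-b->q0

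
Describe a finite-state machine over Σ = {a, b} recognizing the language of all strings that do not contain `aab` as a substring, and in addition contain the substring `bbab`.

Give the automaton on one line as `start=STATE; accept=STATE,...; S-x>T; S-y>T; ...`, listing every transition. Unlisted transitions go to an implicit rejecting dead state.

Run two small machines in parallel and take their product. One (4 states) tracks partial matches of the forbidden pattern `aab`; the other (5 states) tracks whether and how much of `bbab` has been seen. Each combined state is a pair, one component from each; accept when both components accept.
14 states suffice.
          a    b  
>  q0     q1   q2 
   q1     q3   q2 
   q2     q1   q4 
   q3     q3   q5 
   q4     q6   q4 
   q5     q7   q8 
   q6     q3   q9 
   q7     q7   q5 
   q8    q10   q8 
 * q9    q11   q9 
   q10    q7  q12 
 * q11   q13   q9 
   q12   q12  q12 
 * q13   q13  q12 
(> = start, * = accepting)

start=q0; accept=q9,q11,q13; q0-a>q1; q0-b>q2; q1-a>q3; q1-b>q2; q2-a>q1; q2-b>q4; q3-a>q3; q3-b>q5; q4-a>q6; q4-b>q4; q5-a>q7; q5-b>q8; q6-a>q3; q6-b>q9; q7-a>q7; q7-b>q5; q8-a>q10; q8-b>q8; q9-a>q11; q9-b>q9; q10-a>q7; q10-b>q12; q11-a>q13; q11-b>q9; q12-a>q12; q12-b>q12; q13-a>q13; q13-b>q12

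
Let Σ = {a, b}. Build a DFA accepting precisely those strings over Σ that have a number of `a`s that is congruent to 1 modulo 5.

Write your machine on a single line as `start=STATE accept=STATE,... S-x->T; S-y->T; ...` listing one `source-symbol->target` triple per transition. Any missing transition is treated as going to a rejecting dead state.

start=q0; accept=q1; q0-a->q1; q0-b->q0; q1-a->q2; q1-b->q1; q2-a->q3; q2-b->q2; q3-a->q4; q3-b->q3; q4-a->q0; q4-b->q4

The only thing that matters is how many `a`s have appeared, reduced mod 5. Use one state per residue: q0 for 0, …, q4 for 4. Reading `a` moves to the next residue; anything else stays put. q1 is accepting.
5 states suffice.
        a   b  
>  q0   q1  q0 
 * q1   q2  q1 
   q2   q3  q2 
   q3   q4  q3 
   q4   q0  q4 
(> = start, * = accepting)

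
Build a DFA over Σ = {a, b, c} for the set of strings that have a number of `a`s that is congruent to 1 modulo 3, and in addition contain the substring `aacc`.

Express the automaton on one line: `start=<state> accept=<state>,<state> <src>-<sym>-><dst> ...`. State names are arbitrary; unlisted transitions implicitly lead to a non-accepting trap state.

start=q0 accept=q14 q0-a->q1 q0-b->q0 q0-c->q0 q1-a->q2 q1-b->q3 q1-c->q3 q2-a->q4 q2-b->q5 q2-c->q6 q3-a->q7 q3-b->q3 q3-c->q3 q4-a->q8 q4-b->q0 q4-c->q9 q5-a->q10 q5-b->q5 q5-c->q5 q6-a->q10 q6-b->q5 q6-c->q11 q7-a->q4 q7-b->q5 q7-c->q5 q8-a->q2 q8-b->q3 q8-c->q12 q9-a->q1 q9-b->q0 q9-c->q13 q10-a->q8 q10-b->q0 q10-c->q0 q11-a->q13 q11-b->q11 q11-c->q11 q12-a->q7 q12-b->q3 q12-c->q14 q13-a->q14 q13-b->q13 q13-c->q13 q14-a->q11 q14-b->q14 q14-c->q14

Run two small machines in parallel and take their product. The first has 3 states tracking the count of `a`s modulo 3; the second has 5 states tracking whether and how much of `aacc` has been seen. A product state is a pair (one from each), accepting exactly when both do.
With 15 states:
          a    b    c  
>  q0     q1   q0   q0 
   q1     q2   q3   q3 
   q2     q4   q5   q6 
   q3     q7   q3   q3 
   q4     q8   q0   q9 
   q5    q10   q5   q5 
   q6    q10   q5  q11 
   q7     q4   q5   q5 
   q8     q2   q3  q12 
   q9     q1   q0  q13 
   q10    q8   q0   q0 
   q11   q13  q11  q11 
   q12    q7   q3  q14 
   q13   q14  q13  q13 
 * q14   q11  q14  q14 
(> = start, * = accepting)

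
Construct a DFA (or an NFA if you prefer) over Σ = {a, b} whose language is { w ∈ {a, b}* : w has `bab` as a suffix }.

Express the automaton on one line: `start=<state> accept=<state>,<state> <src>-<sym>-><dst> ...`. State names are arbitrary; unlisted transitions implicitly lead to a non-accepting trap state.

Let each state record the length of the longest suffix of the input read so far that is also a prefix of `bab`. s1 means the last symbol is `b`; s2 means the last 2 symbols are `ba`; s3 means the last 3 symbols are `bab`. Accept only at s3, where the string currently ends in `bab`.
With 4 states:
        a   b  
>  s0   s0  s1 
   s1   s2  s1 
   s2   s0  s3 
 * s3   s2  s1 
(> = start, * = accepting)

start=s0 accept=s3 s0-a->s0 s0-b->s1 s1-a->s2 s1-b->s1 s2-a->s0 s2-b->s3 s3-a->s2 s3-b->s1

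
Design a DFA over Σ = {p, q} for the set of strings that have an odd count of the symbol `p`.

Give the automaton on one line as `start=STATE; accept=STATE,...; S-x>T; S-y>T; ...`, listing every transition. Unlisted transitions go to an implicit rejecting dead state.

Keep the running count of `p`s modulo 2: each `p` advances along the cycle S0 → S1 → S0 while other symbols loop. Accept at S1.
2 states suffice.
        p   q  
>  S0   S1  S0 
 * S1   S0  S1 
(> = start, * = accepting)

start=S0; accept=S1; S0-p>S1; S0-q>S0; S1-p>S0; S1-q>S1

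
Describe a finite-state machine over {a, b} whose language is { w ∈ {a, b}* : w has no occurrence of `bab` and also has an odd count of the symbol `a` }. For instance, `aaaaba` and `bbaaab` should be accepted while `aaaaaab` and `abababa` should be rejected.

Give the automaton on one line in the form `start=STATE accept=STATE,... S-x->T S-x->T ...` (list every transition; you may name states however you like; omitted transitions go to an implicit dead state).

start=S0 accept=S1,S3,S4 S0-a->S1 S0-b->S2 S1-a->S0 S1-b->S3 S2-a->S4 S2-b->S2 S3-a->S5 S3-b->S3 S4-a->S0 S4-b->S6 S5-a->S1 S5-b->S7 S6-a->S7 S6-b->S6 S7-a->S6 S7-b->S7

Run two small machines in parallel and take their product. The first has 4 states tracking partial matches of the forbidden pattern `bab`; the second has 2 states tracking the count of `a`s modulo 2. A product state is a pair (one from each), accepting exactly when both do.
With 8 states:
        a   b  
>  S0   S1  S2 
 * S1   S0  S3 
   S2   S4  S2 
 * S3   S5  S3 
 * S4   S0  S6 
   S5   S1  S7 
   S6   S7  S6 
   S7   S6  S7 
(> = start, * = accepting)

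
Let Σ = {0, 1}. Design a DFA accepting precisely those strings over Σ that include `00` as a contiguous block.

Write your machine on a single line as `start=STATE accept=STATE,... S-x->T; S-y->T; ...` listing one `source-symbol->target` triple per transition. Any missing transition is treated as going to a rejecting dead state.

Track how much of `00` has been matched so far: state A is no progress, C is the absorbing accept state reached once `00` has occurred. Intermediate states record partial matches; on a mismatch, fall back to the longest reusable overlap.
A 3-state machine:
       0  1 
>  A   B  A 
   B   C  A 
 * C   C  C 
(> = start, * = accepting)

start=A; accept=C; A-0->B; A-1->A; B-0->C; B-1->A; C-0->C; C-1->C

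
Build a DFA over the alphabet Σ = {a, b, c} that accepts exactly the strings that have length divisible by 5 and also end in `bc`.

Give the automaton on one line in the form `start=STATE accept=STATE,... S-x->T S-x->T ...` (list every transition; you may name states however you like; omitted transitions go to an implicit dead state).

Build one automaton per condition and run them in lockstep. The first has 5 states tracking the input length modulo 5; the second has 3 states tracking how much of the suffix `bc` has currently been matched. A product state is a pair (one from each), accepting exactly when both do. Minimizing collapses redundant product states.
        a   b   c  
>  s0   s1  s1  s1 
   s1   s2  s2  s2 
   s2   s3  s3  s3 
   s3   s4  s5  s4 
   s4   s0  s0  s0 
   s5   s0  s0  s6 
 * s6   s1  s1  s1 
(> = start, * = accepting)

start=s0 accept=s6 s0-a->s1 s0-b->s1 s0-c->s1 s1-a->s2 s1-b->s2 s1-c->s2 s2-a->s3 s2-b->s3 s2-c->s3 s3-a->s4 s3-b->s5 s3-c->s4 s4-a->s0 s4-b->s0 s4-c->s0 s5-a->s0 s5-b->s0 s5-c->s6 s6-a->s1 s6-b->s1 s6-c->s1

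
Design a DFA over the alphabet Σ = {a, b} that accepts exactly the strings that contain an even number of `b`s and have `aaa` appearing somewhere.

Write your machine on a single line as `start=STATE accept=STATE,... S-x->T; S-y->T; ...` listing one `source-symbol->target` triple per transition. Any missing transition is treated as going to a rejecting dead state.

start=q0; accept=q5; q0-a->q1; q0-b->q2; q1-a->q3; q1-b->q2; q2-a->q4; q2-b->q0; q3-a->q5; q3-b->q2; q4-a->q6; q4-b->q0; q5-a->q5; q5-b->q7; q6-a->q7; q6-b->q0; q7-a->q7; q7-b->q5

Run two small machines in parallel and take their product. The first has 2 states tracking the count of `b`s modulo 2; the second has 4 states tracking whether and how much of `aaa` has been seen. A product state is a pair (one from each), accepting exactly when both do.
An 8-state machine:
        a   b  
>  q0   q1  q2 
   q1   q3  q2 
   q2   q4  q0 
   q3   q5  q2 
   q4   q6  q0 
 * q5   q5  q7 
   q6   q7  q0 
   q7   q7  q5 
(> = start, * = accepting)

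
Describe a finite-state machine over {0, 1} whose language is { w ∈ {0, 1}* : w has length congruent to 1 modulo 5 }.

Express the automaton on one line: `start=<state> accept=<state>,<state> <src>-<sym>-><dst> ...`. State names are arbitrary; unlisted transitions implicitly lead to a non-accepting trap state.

Count input length modulo 5: every symbol advances one step around the cycle q0 → q1 → q2 → q3 → q4 → q0. Accept at q1.
With 5 states:
        0   1  
>  q0   q1  q1 
 * q1   q2  q2 
   q2   q3  q3 
   q3   q4  q4 
   q4   q0  q0 
(> = start, * = accepting)

start=q0 accept=q1 q0-0->q1 q0-1->q1 q1-0->q2 q1-1->q2 q2-0->q3 q2-1->q3 q3-0->q4 q3-1->q4 q4-0->q0 q4-1->q0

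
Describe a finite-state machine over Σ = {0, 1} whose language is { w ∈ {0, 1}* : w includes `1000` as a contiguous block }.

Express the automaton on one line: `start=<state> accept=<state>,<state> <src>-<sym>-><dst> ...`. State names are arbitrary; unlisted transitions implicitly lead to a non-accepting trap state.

start=A accept=E A-0->A A-1->B B-0->C B-1->B C-0->D C-1->B D-0->E D-1->B E-0->E E-1->E

States A..D record the length of the longest prefix of `1000` that matches the current input suffix. Reaching E means `1000` has been seen, and we stay there forever. Accept from E.
A 5-state machine:
       0  1 
>  A   A  B 
   B   C  B 
   C   D  B 
   D   E  B 
 * E   E  E 
(> = start, * = accepting)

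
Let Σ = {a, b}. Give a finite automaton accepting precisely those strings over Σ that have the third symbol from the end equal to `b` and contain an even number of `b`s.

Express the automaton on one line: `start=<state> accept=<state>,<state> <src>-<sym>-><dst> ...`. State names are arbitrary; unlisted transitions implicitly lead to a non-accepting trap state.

Run two small machines in parallel and take their product. The first has 15 states tracking the last 3 symbols read; the second has 2 states tracking the count of `b`s modulo 2. A product state is a pair (one from each), accepting exactly when both do.
23 states suffice.
          a    b  
>  q0     q1   q2 
   q1     q3   q4 
   q2     q5   q6 
   q3     q7   q8 
   q4     q9  q10 
   q5    q11  q12 
   q6    q13  q14 
   q7     q7   q8 
   q8     q9  q10 
   q9    q11  q12 
   q10   q13  q14 
   q11   q15  q16 
 * q12   q17  q18 
 * q13   q19  q20 
   q14   q21  q22 
   q15   q15  q16 
   q16   q17  q18 
   q17   q19  q20 
   q18   q21  q22 
 * q19    q7   q8 
   q20    q9  q10 
   q21   q11  q12 
 * q22   q13  q14 
(> = start, * = accepting)

start=q0 accept=q12,q13,q19,q22 q0-a->q1 q0-b->q2 q1-a->q3 q1-b->q4 q2-a->q5 q2-b->q6 q3-a->q7 q3-b->q8 q4-a->q9 q4-b->q10 q5-a->q11 q5-b->q12 q6-a->q13 q6-b->q14 q7-a->q7 q7-b->q8 q8-a->q9 q8-b->q10 q9-a->q11 q9-b->q12 q10-a->q13 q10-b->q14 q11-a->q15 q11-b->q16 q12-a->q17 q12-b->q18 q13-a->q19 q13-b->q20 q14-a->q21 q14-b->q22 q15-a->q15 q15-b->q16 q16-a->q17 q16-b->q18 q17-a->q19 q17-b->q20 q18-a->q21 q18-b->q22 q19-a->q7 q19-b->q8 q20-a->q9 q20-b->q10 q21-a->q11 q21-b->q12 q22-a->q13 q22-b->q14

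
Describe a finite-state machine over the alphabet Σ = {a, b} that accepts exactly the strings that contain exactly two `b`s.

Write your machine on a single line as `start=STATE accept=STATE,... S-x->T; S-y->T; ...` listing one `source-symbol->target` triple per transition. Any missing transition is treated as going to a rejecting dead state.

start=s0; accept=s2; s0-a->s0; s0-b->s1; s1-a->s1; s1-b->s2; s2-a->s2; s2-b->s3; s3-a->s3; s3-b->s3

Count `b`s, saturating at 3: states s0 through s2 mean 0 through 2 `b`s seen; s3 means more than 2. Each `b` increments (capped at s3); other symbols loop. Accept from {s2}.
A 4-state machine:
        a   b  
>  s0   s0  s1 
   s1   s1  s2 
 * s2   s2  s3 
   s3   s3  s3 
(> = start, * = accepting)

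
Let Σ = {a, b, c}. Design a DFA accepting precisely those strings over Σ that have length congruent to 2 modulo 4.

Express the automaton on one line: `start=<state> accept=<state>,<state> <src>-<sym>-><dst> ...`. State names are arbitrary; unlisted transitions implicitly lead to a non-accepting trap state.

start=q0 accept=q2 q0-a->q1 q0-b->q1 q0-c->q1 q1-a->q2 q1-b->q2 q1-c->q2 q2-a->q3 q2-b->q3 q2-c->q3 q3-a->q0 q3-b->q0 q3-c->q0

Count input length modulo 4: every symbol advances one step around the cycle q0 → q1 → q2 → q3 → q0. Accept at q2.
4 states suffice.
        a   b   c  
>  q0   q1  q1  q1 
   q1   q2  q2  q2 
 * q2   q3  q3  q3 
   q3   q0  q0  q0 
(> = start, * = accepting)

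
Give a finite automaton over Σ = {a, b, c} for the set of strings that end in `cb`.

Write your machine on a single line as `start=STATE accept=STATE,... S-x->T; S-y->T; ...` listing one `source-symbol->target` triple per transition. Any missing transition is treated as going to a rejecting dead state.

start=s0; accept=s2; s0-a->s0; s0-b->s0; s0-c->s1; s1-a->s0; s1-b->s2; s1-c->s1; s2-a->s0; s2-b->s0; s2-c->s1

Let each state record the length of the longest suffix of the input read so far that is also a prefix of `cb`. s1 means the last symbol is `c`; s2 means the last 2 symbols are `cb`. Accept only at s2, where the string currently ends in `cb`.
3 states suffice.
        a   b   c  
>  s0   s0  s0  s1 
   s1   s0  s2  s1 
 * s2   s0  s0  s1 
(> = start, * = accepting)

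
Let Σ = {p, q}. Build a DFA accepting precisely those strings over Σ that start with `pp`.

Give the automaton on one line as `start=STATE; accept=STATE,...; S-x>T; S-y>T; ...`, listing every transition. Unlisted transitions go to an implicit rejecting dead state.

start=s0; accept=s2; s0-p>s1; s0-q>s3; s1-p>s2; s1-q>s3; s2-p>s2; s2-q>s2; s3-p>s3; s3-q>s3

Check the first 2 symbols one by one: s0 through s1 record how many have matched `pp` so far; any wrong symbol goes to the dead state s3. After all 2 match we enter the accepting sink s2.
        p   q  
>  s0   s1  s3 
   s1   s2  s3 
 * s2   s2  s2 
   s3   s3  s3 
(> = start, * = accepting)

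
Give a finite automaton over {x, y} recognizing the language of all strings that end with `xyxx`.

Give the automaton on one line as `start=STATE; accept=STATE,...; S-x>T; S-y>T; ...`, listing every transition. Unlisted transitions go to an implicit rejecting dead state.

Remember how much of `xyxx` the current input suffix matches. State s0 means no match yet; s1 means the last symbol is `x`; s2 means the last 2 symbols are `xy`; s3 means the last 3 symbols are `xyx`; s4 means the last 4 symbols are `xyxx`. Only s4 accepts. On a mismatch, fall back to the longest proper suffix that is still a prefix of `xyxx`.
        x   y  
>  s0   s1  s0 
   s1   s1  s2 
   s2   s3  s0 
   s3   s4  s2 
 * s4   s1  s2 
(> = start, * = accepting)

start=s0; accept=s4; s0-x>s1; s0-y>s0; s1-x>s1; s1-y>s2; s2-x>s3; s2-y>s0; s3-x>s4; s3-y>s2; s4-x>s1; s4-y>s2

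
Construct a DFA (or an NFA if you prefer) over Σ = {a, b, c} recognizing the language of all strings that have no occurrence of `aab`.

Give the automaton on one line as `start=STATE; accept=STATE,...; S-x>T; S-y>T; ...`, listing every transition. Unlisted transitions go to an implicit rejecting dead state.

start=q0; accept=q0,q1,q2; q0-a>q1; q0-b>q0; q0-c>q0; q1-a>q2; q1-b>q0; q1-c>q0; q2-a>q2; q2-b>q3; q2-c>q0; q3-a>q3; q3-b>q3; q3-c>q3

Track partial matches of the forbidden pattern `aab`. State q3 is a dead state reached once `aab` has occurred; every other state accepts. q0 means no part of `aab` is currently matched.
4 states suffice.
        a   b   c  
>* q0   q1  q0  q0 
 * q1   q2  q0  q0 
 * q2   q2  q3  q0 
   q3   q3  q3  q3 
(> = start, * = accepting)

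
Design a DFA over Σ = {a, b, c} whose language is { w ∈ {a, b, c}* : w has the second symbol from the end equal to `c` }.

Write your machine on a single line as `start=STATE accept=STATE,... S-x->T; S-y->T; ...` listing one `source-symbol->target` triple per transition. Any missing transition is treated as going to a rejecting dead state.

start=q0; accept=q10,q11,q12; q0-a->q1; q0-b->q2; q0-c->q3; q1-a->q4; q1-b->q5; q1-c->q6; q2-a->q7; q2-b->q8; q2-c->q9; q3-a->q10; q3-b->q11; q3-c->q12; q4-a->q4; q4-b->q5; q4-c->q6; q5-a->q7; q5-b->q8; q5-c->q9; q6-a->q10; q6-b->q11; q6-c->q12; q7-a->q4; q7-b->q5; q7-c->q6; q8-a->q7; q8-b->q8; q8-c->q9; q9-a->q10; q9-b->q11; q9-c->q12; q10-a->q4; q10-b->q5; q10-c->q6; q11-a->q7; q11-b->q8; q11-c->q9; q12-a->q10; q12-b->q11; q12-c->q12

A DFA must remember the last 2 symbols (since which symbol is second-to-last isn't known until the input ends). Use one state per possible window of the last ≤2 symbols; accept from those whose window starts with `c`.
A 13-state machine:
          a    b    c  
>  q0     q1   q2   q3 
   q1     q4   q5   q6 
   q2     q7   q8   q9 
   q3    q10  q11  q12 
   q4     q4   q5   q6 
   q5     q7   q8   q9 
   q6    q10  q11  q12 
   q7     q4   q5   q6 
   q8     q7   q8   q9 
   q9    q10  q11  q12 
 * q10    q4   q5   q6 
 * q11    q7   q8   q9 
 * q12   q10  q11  q12 
(> = start, * = accepting)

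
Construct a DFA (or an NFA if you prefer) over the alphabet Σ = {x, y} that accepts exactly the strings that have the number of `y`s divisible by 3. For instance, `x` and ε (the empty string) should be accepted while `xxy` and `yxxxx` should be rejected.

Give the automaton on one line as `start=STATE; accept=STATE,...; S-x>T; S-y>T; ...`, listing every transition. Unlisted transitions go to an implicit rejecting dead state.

start=s0; accept=s0; s0-x>s0; s0-y>s1; s1-x>s1; s1-y>s2; s2-x>s2; s2-y>s0

The only thing that matters is how many `y`s have appeared, reduced mod 3. Use one state per residue: s0 for 0, …, s2 for 2. Reading `y` moves to the next residue; anything else stays put. s0 is accepting.
With 3 states:
        x   y  
>* s0   s0  s1 
   s1   s1  s2 
   s2   s2  s0 
(> = start, * = accepting)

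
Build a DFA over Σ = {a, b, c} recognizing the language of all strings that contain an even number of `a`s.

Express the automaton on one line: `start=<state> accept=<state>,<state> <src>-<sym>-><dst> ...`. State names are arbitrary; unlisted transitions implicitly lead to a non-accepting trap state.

The only thing that matters is how many `a`s have appeared, reduced mod 2. Use one state per residue: s0 for 0, …, s1 for 1. Reading `a` moves to the next residue; anything else stays put. s0 is accepting.
With 2 states:
        a   b   c  
>* s0   s1  s0  s0 
   s1   s0  s1  s1 
(> = start, * = accepting)

start=s0 accept=s0 s0-a->s1 s0-b->s0 s0-c->s0 s1-a->s0 s1-b->s1 s1-c->s1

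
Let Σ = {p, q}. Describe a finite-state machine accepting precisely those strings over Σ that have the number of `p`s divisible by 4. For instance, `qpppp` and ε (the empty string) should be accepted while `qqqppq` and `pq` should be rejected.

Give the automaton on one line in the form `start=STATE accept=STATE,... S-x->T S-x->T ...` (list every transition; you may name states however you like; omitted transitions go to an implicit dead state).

start=S0 accept=S0 S0-p->S1 S0-q->S0 S1-p->S2 S1-q->S1 S2-p->S3 S2-q->S2 S3-p->S0 S3-q->S3

Keep the running count of `p`s modulo 4: each `p` advances along the cycle S0 → S1 → S2 → S3 → S0 while other symbols loop. Accept at S0.
        p   q  
>* S0   S1  S0 
   S1   S2  S1 
   S2   S3  S2 
   S3   S0  S3 
(> = start, * = accepting)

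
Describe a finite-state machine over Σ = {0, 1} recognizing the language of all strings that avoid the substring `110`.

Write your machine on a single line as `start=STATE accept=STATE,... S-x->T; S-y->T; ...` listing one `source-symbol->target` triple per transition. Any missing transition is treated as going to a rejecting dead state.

This is the complement of 'contains `110`'. Use the same substring-matching states — s0 through s3 holding how much of `110` has just been matched — but flip the accepting set: everything except the trap s3 accepts.
With 4 states:
        0   1  
>* s0   s0  s1 
 * s1   s0  s2 
 * s2   s3  s2 
   s3   s3  s3 
(> = start, * = accepting)

start=s0; accept=s0,s1,s2; s0-0->s0; s0-1->s1; s1-0->s0; s1-1->s2; s2-0->s3; s2-1->s2; s3-0->s3; s3-1->s3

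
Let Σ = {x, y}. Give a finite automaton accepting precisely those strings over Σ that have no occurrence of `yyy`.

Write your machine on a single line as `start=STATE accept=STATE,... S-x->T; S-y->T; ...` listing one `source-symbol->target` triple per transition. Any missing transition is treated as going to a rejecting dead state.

Track partial matches of the forbidden pattern `yyy`. State S3 is a dead state reached once `yyy` has occurred; every other state accepts. S0 means no part of `yyy` is currently matched.
4 states suffice.
        x   y  
>* S0   S0  S1 
 * S1   S0  S2 
 * S2   S0  S3 
   S3   S3  S3 
(> = start, * = accepting)

start=S0; accept=S0,S1,S2; S0-x->S0; S0-y->S1; S1-x->S0; S1-y->S2; S2-x->S0; S2-y->S3; S3-x->S3; S3-y->S3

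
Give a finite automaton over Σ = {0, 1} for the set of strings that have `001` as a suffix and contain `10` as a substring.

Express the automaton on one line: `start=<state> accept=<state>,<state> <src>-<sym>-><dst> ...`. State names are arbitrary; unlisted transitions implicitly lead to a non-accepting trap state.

Handle the two conditions separately and then intersect. The first has 4 states tracking how much of the suffix `001` has currently been matched; the second has 3 states tracking whether and how much of `10` has been seen. A product state is a pair (one from each), accepting exactly when both do. Minimizing collapses redundant product states.
With 5 states:
       0  1 
>  A   A  B 
   B   C  B 
   C   D  B 
   D   D  E 
 * E   C  B 
(> = start, * = accepting)

start=A accept=E A-0->A A-1->B B-0->C B-1->B C-0->D C-1->B D-0->D D-1->E E-0->C E-1->B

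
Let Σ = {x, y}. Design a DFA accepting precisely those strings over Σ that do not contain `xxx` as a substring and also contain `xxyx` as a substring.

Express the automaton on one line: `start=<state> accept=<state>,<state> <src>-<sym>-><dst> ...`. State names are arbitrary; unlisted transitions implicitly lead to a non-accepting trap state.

start=q0 accept=q5,q6,q7 q0-x->q1 q0-y->q0 q1-x->q2 q1-y->q0 q2-x->q3 q2-y->q4 q3-x->q3 q3-y->q3 q4-x->q5 q4-y->q0 q5-x->q6 q5-y->q7 q6-x->q3 q6-y->q7 q7-x->q5 q7-y->q7

Handle the two conditions separately and then intersect. The first has 4 states tracking partial matches of the forbidden pattern `xxx`; the second has 5 states tracking whether and how much of `xxyx` has been seen. A product state is a pair (one from each), accepting exactly when both do. Minimizing collapses redundant product states.
An 8-state machine:
        x   y  
>  q0   q1  q0 
   q1   q2  q0 
   q2   q3  q4 
   q3   q3  q3 
   q4   q5  q0 
 * q5   q6  q7 
 * q6   q3  q7 
 * q7   q5  q7 
(> = start, * = accepting)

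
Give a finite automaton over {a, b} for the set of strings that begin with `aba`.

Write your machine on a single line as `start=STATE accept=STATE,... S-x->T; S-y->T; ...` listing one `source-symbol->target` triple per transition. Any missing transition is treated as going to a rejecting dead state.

Walk along `aba` while the input agrees: from s0 take `a` to s1, and so on. Any deviation drops to the rejecting sink s4. Once s3 is reached the prefix is confirmed and every continuation is accepted.
        a   b  
>  s0   s1  s4 
   s1   s4  s2 
   s2   s3  s4 
 * s3   s3  s3 
   s4   s4  s4 
(> = start, * = accepting)

start=s0; accept=s3; s0-a->s1; s0-b->s4; s1-a->s4; s1-b->s2; s2-a->s3; s2-b->s4; s3-a->s3; s3-b->s3; s4-a->s4; s4-b->s4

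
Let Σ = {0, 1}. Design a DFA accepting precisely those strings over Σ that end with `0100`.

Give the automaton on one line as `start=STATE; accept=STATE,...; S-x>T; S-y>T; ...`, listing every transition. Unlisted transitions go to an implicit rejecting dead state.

start=S0; accept=S4; S0-0>S1; S0-1>S0; S1-0>S1; S1-1>S2; S2-0>S3; S2-1>S0; S3-0>S4; S3-1>S2; S4-0>S1; S4-1>S2

Let each state record the length of the longest suffix of the input read so far that is also a prefix of `0100`. S1 means the last symbol is `0`; S2 means the last 2 symbols are `01`; S3 means the last 3 symbols are `010`; S4 means the last 4 symbols are `0100`. Accept only at S4, where the string currently ends in `0100`.
        0   1  
>  S0   S1  S0 
   S1   S1  S2 
   S2   S3  S0 
   S3   S4  S2 
 * S4   S1  S2 
(> = start, * = accepting)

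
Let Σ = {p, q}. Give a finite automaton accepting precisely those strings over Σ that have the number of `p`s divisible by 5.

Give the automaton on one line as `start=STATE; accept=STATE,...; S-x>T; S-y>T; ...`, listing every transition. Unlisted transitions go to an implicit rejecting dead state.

The only thing that matters is how many `p`s have appeared, reduced mod 5. Use one state per residue: S0 for 0, …, S4 for 4. Reading `p` moves to the next residue; anything else stays put. S0 is accepting.
A 5-state machine:
        p   q  
>* S0   S1  S0 
   S1   S2  S1 
   S2   S3  S2 
   S3   S4  S3 
   S4   S0  S4 
(> = start, * = accepting)

start=S0; accept=S0; S0-p>S1; S0-q>S0; S1-p>S2; S1-q>S1; S2-p>S3; S2-q>S2; S3-p>S4; S3-q>S3; S4-p>S0; S4-q>S4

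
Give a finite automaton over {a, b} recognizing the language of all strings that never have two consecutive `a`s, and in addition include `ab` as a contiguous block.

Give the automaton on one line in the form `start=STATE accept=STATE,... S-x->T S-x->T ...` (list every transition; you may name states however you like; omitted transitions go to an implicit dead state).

start=q0 accept=q3,q5 q0-a->q1 q0-b->q0 q1-a->q2 q1-b->q3 q2-a->q2 q2-b->q4 q3-a->q5 q3-b->q3 q4-a->q4 q4-b->q4 q5-a->q4 q5-b->q3

Build one automaton per condition and run them in lockstep. The first has 3 states tracking partial matches of the forbidden pattern `aa`; the second has 3 states tracking whether and how much of `ab` has been seen. A product state is a pair (one from each), accepting exactly when both do.
A 6-state machine:
        a   b  
>  q0   q1  q0 
   q1   q2  q3 
   q2   q2  q4 
 * q3   q5  q3 
   q4   q4  q4 
 * q5   q4  q3 
(> = start, * = accepting)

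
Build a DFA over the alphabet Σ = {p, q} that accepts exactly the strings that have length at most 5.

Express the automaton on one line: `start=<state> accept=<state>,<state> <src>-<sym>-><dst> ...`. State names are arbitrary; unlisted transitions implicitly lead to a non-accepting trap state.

Count input length up to 6: every symbol moves from S0 toward S6, which means 'more than 5' and absorbs. Accept from {S0, S1, S2, S3, S4, S5}.
With 7 states:
        p   q  
>* S0   S1  S1 
 * S1   S2  S2 
 * S2   S3  S3 
 * S3   S4  S4 
 * S4   S5  S5 
 * S5   S6  S6 
   S6   S6  S6 
(> = start, * = accepting)

start=S0 accept=S0,S1,S2,S3,S4,S5 S0-p->S1 S0-q->S1 S1-p->S2 S1-q->S2 S2-p->S3 S2-q->S3 S3-p->S4 S3-q->S4 S4-p->S5 S4-q->S5 S5-p->S6 S5-q->S6 S6-p->S6 S6-q->S6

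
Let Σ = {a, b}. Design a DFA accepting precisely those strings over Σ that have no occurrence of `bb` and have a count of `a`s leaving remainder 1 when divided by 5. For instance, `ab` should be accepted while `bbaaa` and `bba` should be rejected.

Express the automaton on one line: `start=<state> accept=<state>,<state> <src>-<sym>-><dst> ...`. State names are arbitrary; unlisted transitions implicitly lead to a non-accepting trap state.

start=s0 accept=s1,s4 s0-a->s1 s0-b->s2 s1-a->s3 s1-b->s4 s2-a->s1 s2-b->s5 s3-a->s6 s3-b->s7 s4-a->s3 s4-b->s8 s5-a->s8 s5-b->s5 s6-a->s9 s6-b->s10 s7-a->s6 s7-b->s11 s8-a->s11 s8-b->s8 s9-a->s0 s9-b->s12 s10-a->s9 s10-b->s13 s11-a->s13 s11-b->s11 s12-a->s0 s12-b->s14 s13-a->s14 s13-b->s13 s14-a->s5 s14-b->s14

Build one automaton per condition and run them in lockstep. One (3 states) tracks partial matches of the forbidden pattern `bb`; the other (5 states) tracks the count of `a`s modulo 5. Each combined state is a pair, one component from each; accept when both components accept.
15 states suffice.
          a    b  
>  s0     s1   s2 
 * s1     s3   s4 
   s2     s1   s5 
   s3     s6   s7 
 * s4     s3   s8 
   s5     s8   s5 
   s6     s9  s10 
   s7     s6  s11 
   s8    s11   s8 
   s9     s0  s12 
   s10    s9  s13 
   s11   s13  s11 
   s12    s0  s14 
   s13   s14  s13 
   s14    s5  s14 
(> = start, * = accepting)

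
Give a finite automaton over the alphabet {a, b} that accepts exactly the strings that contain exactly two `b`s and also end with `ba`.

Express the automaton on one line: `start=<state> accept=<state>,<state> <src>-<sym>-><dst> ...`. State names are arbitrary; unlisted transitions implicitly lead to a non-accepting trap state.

start=S0 accept=S5 S0-a->S0 S0-b->S1 S1-a->S2 S1-b->S3 S2-a->S4 S2-b->S3 S3-a->S5 S3-b->S6 S4-a->S4 S4-b->S3 S5-a->S7 S5-b->S6 S6-a->S8 S6-b->S6 S7-a->S7 S7-b->S6 S8-a->S9 S8-b->S6 S9-a->S9 S9-b->S6

Handle the two conditions separately and then intersect. The first has 4 states tracking the count of `b`s, saturating at 3; the second has 3 states tracking how much of the suffix `ba` has currently been matched. A product state is a pair (one from each), accepting exactly when both do.
        a   b  
>  S0   S0  S1 
   S1   S2  S3 
   S2   S4  S3 
   S3   S5  S6 
   S4   S4  S3 
 * S5   S7  S6 
   S6   S8  S6 
   S7   S7  S6 
   S8   S9  S6 
   S9   S9  S6 
(> = start, * = accepting)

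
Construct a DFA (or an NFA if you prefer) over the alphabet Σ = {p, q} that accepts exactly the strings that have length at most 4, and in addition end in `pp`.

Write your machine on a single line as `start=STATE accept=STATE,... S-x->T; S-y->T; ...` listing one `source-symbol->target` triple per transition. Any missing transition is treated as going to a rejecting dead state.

start=S0; accept=S3,S6,S9; S0-p->S1; S0-q->S2; S1-p->S3; S1-q->S4; S2-p->S5; S2-q->S4; S3-p->S6; S3-q->S7; S4-p->S8; S4-q->S7; S5-p->S6; S5-q->S7; S6-p->S9; S6-q->S7; S7-p->S7; S7-q->S7; S8-p->S9; S8-q->S7; S9-p->S7; S9-q->S7

Run two small machines in parallel and take their product. One (6 states) tracks the input length, saturating at 5; the other (3 states) tracks how much of the suffix `pp` has currently been matched. Each combined state is a pair, one component from each; accept when both components accept. Equivalent product states are then merged.
With 10 states:
        p   q  
>  S0   S1  S2 
   S1   S3  S4 
   S2   S5  S4 
 * S3   S6  S7 
   S4   S8  S7 
   S5   S6  S7 
 * S6   S9  S7 
   S7   S7  S7 
   S8   S9  S7 
 * S9   S7  S7 
(> = start, * = accepting)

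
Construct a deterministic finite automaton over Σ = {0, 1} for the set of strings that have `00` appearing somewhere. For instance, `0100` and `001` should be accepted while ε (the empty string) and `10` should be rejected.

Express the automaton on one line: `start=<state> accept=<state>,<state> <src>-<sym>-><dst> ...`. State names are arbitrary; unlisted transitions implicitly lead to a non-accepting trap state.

States A..B record the length of the longest prefix of `00` that matches the current input suffix. Reaching C means `00` has been seen, and we stay there forever. Accept from C.
With 3 states:
       0  1 
>  A   B  A 
   B   C  A 
 * C   C  C 
(> = start, * = accepting)

start=A accept=C A-0->B A-1->A B-0->C B-1->A C-0->C C-1->C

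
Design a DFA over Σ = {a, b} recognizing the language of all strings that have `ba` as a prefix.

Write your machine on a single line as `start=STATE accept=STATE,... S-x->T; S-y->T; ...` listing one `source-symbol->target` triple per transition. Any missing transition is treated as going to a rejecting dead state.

start=S0; accept=S2; S0-a->S3; S0-b->S1; S1-a->S2; S1-b->S3; S2-a->S2; S2-b->S2; S3-a->S3; S3-b->S3

Walk along `ba` while the input agrees: from S0 take `b` to S1, and so on. Any deviation drops to the rejecting sink S3. Once S2 is reached the prefix is confirmed and every continuation is accepted.
A 4-state machine:
        a   b  
>  S0   S3  S1 
   S1   S2  S3 
 * S2   S2  S2 
   S3   S3  S3 
(> = start, * = accepting)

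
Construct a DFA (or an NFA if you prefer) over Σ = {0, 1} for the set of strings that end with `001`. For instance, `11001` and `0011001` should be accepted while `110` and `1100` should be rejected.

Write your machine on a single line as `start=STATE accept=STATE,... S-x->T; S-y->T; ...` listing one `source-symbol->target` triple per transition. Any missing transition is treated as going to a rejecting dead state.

Remember how much of `001` the current input suffix matches. State s0 means no match yet; s1 means the last symbol is `0`; s2 means the last 2 symbols are `00`; s3 means the last 3 symbols are `001`. Only s3 accepts. On a mismatch, fall back to the longest proper suffix that is still a prefix of `001`.
4 states suffice.
        0   1  
>  s0   s1  s0 
   s1   s2  s0 
   s2   s2  s3 
 * s3   s1  s0 
(> = start, * = accepting)

start=s0; accept=s3; s0-0->s1; s0-1->s0; s1-0->s2; s1-1->s0; s2-0->s2; s2-1->s3; s3-0->s1; s3-1->s0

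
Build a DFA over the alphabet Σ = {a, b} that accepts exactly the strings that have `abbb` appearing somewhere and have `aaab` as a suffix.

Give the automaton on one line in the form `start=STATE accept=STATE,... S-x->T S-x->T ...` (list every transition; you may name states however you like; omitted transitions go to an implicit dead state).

start=q0 accept=q8 q0-a->q1 q0-b->q0 q1-a->q1 q1-b->q2 q2-a->q1 q2-b->q3 q3-a->q1 q3-b->q4 q4-a->q5 q4-b->q4 q5-a->q6 q5-b->q4 q6-a->q7 q6-b->q4 q7-a->q7 q7-b->q8 q8-a->q5 q8-b->q4

Run two small machines in parallel and take their product. The first has 5 states tracking whether and how much of `abbb` has been seen; the second has 5 states tracking how much of the suffix `aaab` has currently been matched. A product state is a pair (one from each), accepting exactly when both do. Minimizing collapses redundant product states.
With 9 states:
        a   b  
>  q0   q1  q0 
   q1   q1  q2 
   q2   q1  q3 
   q3   q1  q4 
   q4   q5  q4 
   q5   q6  q4 
   q6   q7  q4 
   q7   q7  q8 
 * q8   q5  q4 
(> = start, * = accepting)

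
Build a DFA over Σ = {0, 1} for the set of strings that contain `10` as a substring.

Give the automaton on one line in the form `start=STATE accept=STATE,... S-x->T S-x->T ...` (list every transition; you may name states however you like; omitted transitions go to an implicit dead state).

start=q0 accept=q2 q0-0->q0 q0-1->q1 q1-0->q2 q1-1->q1 q2-0->q2 q2-1->q2

Track how much of `10` has been matched so far: state q0 is no progress, q2 is the absorbing accept state reached once `10` has occurred. Intermediate states record partial matches; on a mismatch, fall back to the longest reusable overlap.
        0   1  
>  q0   q0  q1 
   q1   q2  q1 
 * q2   q2  q2 
(> = start, * = accepting)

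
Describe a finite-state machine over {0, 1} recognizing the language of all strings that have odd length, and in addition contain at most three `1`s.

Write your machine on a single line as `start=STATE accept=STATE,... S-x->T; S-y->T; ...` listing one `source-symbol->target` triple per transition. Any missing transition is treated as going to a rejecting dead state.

start=A; accept=B,C,F,G; A-0->B; A-1->C; B-0->A; B-1->D; C-0->D; C-1->E; D-0->C; D-1->F; E-0->F; E-1->G; F-0->E; F-1->H; G-0->H; G-1->I; H-0->G; H-1->I; I-0->I; I-1->I

Run two small machines in parallel and take their product. One (2 states) tracks the input length modulo 2; the other (5 states) tracks the count of `1`s, saturating at 4. Each combined state is a pair, one component from each; accept when both components accept. After merging equivalent states the machine shrinks.
A 9-state machine:
       0  1 
>  A   B  C 
 * B   A  D 
 * C   D  E 
   D   C  F 
   E   F  G 
 * F   E  H 
 * G   H  I 
   H   G  I 
   I   I  I 
(> = start, * = accepting)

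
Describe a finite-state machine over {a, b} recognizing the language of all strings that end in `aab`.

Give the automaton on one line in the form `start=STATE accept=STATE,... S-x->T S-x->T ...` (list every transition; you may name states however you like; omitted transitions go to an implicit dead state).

Remember how much of `aab` the current input suffix matches. State S0 means no match yet; S1 means the last symbol is `a`; S2 means the last 2 symbols are `aa`; S3 means the last 3 symbols are `aab`. Only S3 accepts. On a mismatch, fall back to the longest proper suffix that is still a prefix of `aab`.
A 4-state machine:
        a   b  
>  S0   S1  S0 
   S1   S2  S0 
   S2   S2  S3 
 * S3   S1  S0 
(> = start, * = accepting)

start=S0 accept=S3 S0-a->S1 S0-b->S0 S1-a->S2 S1-b->S0 S2-a->S2 S2-b->S3 S3-a->S1 S3-b->S0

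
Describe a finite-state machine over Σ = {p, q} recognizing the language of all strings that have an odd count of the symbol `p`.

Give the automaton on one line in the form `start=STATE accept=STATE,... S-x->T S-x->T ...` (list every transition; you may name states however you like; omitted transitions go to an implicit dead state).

The only thing that matters is how many `p`s have appeared, reduced mod 2. Use one state per residue: s0 for 0, …, s1 for 1. Reading `p` moves to the next residue; anything else stays put. s1 is accepting.
A 2-state machine:
        p   q  
>  s0   s1  s0 
 * s1   s0  s1 
(> = start, * = accepting)

start=s0 accept=s1 s0-p->s1 s0-q->s0 s1-p->s0 s1-q->s1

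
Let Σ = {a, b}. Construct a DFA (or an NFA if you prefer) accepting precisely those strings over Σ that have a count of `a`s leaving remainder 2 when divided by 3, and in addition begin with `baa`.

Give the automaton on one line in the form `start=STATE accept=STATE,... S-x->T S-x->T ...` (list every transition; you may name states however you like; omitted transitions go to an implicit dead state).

Handle the two conditions separately and then intersect. One (3 states) tracks the count of `a`s modulo 3; the other (5 states) tracks whether the input so far still matches the prefix `baa`. Each combined state is a pair, one component from each; accept when both components accept. After merging equivalent states the machine shrinks.
With 7 states:
        a   b  
>  q0   q1  q2 
   q1   q1  q1 
   q2   q3  q1 
   q3   q4  q1 
 * q4   q5  q4 
   q5   q6  q5 
   q6   q4  q6 
(> = start, * = accepting)

start=q0 accept=q4 q0-a->q1 q0-b->q2 q1-a->q1 q1-b->q1 q2-a->q3 q2-b->q1 q3-a->q4 q3-b->q1 q4-a->q5 q4-b->q4 q5-a->q6 q5-b->q5 q6-a->q4 q6-b->q6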